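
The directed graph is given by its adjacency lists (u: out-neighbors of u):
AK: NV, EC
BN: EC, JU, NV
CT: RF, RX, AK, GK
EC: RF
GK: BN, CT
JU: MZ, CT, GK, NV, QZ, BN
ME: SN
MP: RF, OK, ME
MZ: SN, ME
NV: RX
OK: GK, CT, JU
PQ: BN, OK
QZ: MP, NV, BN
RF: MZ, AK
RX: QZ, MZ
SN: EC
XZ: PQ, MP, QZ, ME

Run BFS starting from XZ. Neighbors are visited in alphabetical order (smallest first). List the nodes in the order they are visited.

XZ, ME, MP, PQ, QZ, SN, OK, RF, BN, NV, EC, CT, GK, JU, AK, MZ, RX

Visit XZ; enqueue ME, MP, PQ, QZ → queue [ME, MP, PQ, QZ]
Visit ME; enqueue SN → queue [MP, PQ, QZ, SN]
Visit MP; enqueue OK, RF → queue [PQ, QZ, SN, OK, RF]
Visit PQ; enqueue BN → queue [QZ, SN, OK, RF, BN]
Visit QZ; enqueue NV → queue [SN, OK, RF, BN, NV]
Visit SN; enqueue EC → queue [OK, RF, BN, NV, EC]
Visit OK; enqueue CT, GK, JU → queue [RF, BN, NV, EC, CT, GK, JU]
Visit RF; enqueue AK, MZ → queue [BN, NV, EC, CT, GK, JU, AK, MZ]
Visit BN → queue [NV, EC, CT, GK, JU, AK, MZ]
Visit NV; enqueue RX → queue [EC, CT, GK, JU, AK, MZ, RX]
Visit EC → queue [CT, GK, JU, AK, MZ, RX]
Visit CT → queue [GK, JU, AK, MZ, RX]
Visit GK → queue [JU, AK, MZ, RX]
Visit JU → queue [AK, MZ, RX]
Visit AK → queue [MZ, RX]
Visit MZ → queue [RX]
Visit RX → queue []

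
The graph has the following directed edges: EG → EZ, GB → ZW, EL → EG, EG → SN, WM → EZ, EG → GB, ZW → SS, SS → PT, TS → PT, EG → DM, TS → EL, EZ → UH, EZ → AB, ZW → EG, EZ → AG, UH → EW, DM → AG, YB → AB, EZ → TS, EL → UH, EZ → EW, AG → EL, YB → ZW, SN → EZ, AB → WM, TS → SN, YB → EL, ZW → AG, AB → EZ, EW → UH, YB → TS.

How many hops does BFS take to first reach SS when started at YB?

Level 0: YB
Level 1: AB, EL, TS, ZW
Level 2: AG, EG, EZ, PT, SN, SS, UH, WM
Level 3: DM, EW, GB
SS first appears at level 2.

2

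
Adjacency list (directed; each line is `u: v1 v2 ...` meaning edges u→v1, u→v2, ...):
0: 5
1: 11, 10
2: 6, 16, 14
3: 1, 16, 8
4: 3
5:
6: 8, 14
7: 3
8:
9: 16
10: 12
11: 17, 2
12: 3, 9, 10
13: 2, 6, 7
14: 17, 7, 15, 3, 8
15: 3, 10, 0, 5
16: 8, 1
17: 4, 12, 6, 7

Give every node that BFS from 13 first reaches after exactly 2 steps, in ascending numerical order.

Level 0: 13
Level 1: 2, 6, 7
Level 2: 3, 8, 14, 16
Level 3: 1, 15, 17
Level 4: 0, 4, 5, 10, 11, 12
Level 5: 9

3, 8, 14, 16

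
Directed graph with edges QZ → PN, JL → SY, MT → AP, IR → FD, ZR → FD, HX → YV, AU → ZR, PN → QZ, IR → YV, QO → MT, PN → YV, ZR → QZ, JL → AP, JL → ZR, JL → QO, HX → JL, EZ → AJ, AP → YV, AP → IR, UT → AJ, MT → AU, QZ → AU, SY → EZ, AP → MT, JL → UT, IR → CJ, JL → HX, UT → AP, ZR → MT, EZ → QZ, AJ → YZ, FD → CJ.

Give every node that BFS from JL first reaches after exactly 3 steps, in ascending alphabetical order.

AU, CJ, PN, YZ

Level 0: JL
Level 1: AP, HX, QO, SY, UT, ZR
Level 2: AJ, EZ, FD, IR, MT, QZ, YV
Level 3: AU, CJ, PN, YZ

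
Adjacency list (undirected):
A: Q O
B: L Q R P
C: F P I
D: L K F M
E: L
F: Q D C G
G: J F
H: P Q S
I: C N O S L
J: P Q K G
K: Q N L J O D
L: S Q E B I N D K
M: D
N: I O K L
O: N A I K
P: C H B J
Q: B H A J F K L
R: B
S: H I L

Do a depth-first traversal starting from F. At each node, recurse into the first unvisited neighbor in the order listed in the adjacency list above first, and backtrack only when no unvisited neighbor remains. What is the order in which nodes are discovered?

F → Q → B → L → S → H → P → C → I → N → O → A → K → J → G → D → M → E → R

Visit F
F → Q
Q → B
B → L
L → S
S → H
H → P
P → C
C → I
I → N
N → O
O → A
O → K
K → J
J → G
K → D
D → M
L → E
B → R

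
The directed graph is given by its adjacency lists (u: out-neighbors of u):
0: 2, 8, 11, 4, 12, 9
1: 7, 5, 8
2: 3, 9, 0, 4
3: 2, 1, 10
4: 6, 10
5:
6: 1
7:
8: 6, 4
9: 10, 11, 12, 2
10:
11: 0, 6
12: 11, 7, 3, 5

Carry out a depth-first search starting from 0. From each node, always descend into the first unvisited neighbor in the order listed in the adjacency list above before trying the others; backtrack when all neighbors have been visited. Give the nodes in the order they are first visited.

0 -> 2 -> 3 -> 1 -> 7 -> 5 -> 8 -> 6 -> 4 -> 10 -> 9 -> 11 -> 12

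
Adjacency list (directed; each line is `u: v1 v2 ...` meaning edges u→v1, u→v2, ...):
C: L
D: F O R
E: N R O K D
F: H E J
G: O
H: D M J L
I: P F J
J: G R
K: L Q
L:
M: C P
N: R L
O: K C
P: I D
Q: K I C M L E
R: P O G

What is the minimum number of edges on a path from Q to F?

Level 0: Q
Level 1: C, E, I, K, L, M
Level 2: D, F, J, N, O, P, R
Level 3: G, H
F first appears at level 2.

2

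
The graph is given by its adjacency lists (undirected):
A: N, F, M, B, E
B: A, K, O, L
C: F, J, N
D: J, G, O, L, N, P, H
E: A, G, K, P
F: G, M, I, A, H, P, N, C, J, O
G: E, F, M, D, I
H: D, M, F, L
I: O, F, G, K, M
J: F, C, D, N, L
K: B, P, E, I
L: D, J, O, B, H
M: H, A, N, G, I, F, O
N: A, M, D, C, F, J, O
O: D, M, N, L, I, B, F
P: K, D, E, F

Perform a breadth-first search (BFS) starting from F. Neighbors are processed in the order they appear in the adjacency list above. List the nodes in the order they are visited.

Visit F; enqueue G, M, I, A, H, P, N, C, J, O → queue [G, M, I, A, H, P, N, C, J, O]
Visit G; enqueue E, D → queue [M, I, A, H, P, N, C, J, O, E, D]
Visit M → queue [I, A, H, P, N, C, J, O, E, D]
Visit I; enqueue K → queue [A, H, P, N, C, J, O, E, D, K]
Visit A; enqueue B → queue [H, P, N, C, J, O, E, D, K, B]
Visit H; enqueue L → queue [P, N, C, J, O, E, D, K, B, L]
Visit P → queue [N, C, J, O, E, D, K, B, L]
Visit N → queue [C, J, O, E, D, K, B, L]
Visit C → queue [J, O, E, D, K, B, L]
Visit J → queue [O, E, D, K, B, L]
Visit O → queue [E, D, K, B, L]
Visit E → queue [D, K, B, L]
Visit D → queue [K, B, L]
Visit K → queue [B, L]
Visit B → queue [L]
Visit L → queue []

F, G, M, I, A, H, P, N, C, J, O, E, D, K, B, L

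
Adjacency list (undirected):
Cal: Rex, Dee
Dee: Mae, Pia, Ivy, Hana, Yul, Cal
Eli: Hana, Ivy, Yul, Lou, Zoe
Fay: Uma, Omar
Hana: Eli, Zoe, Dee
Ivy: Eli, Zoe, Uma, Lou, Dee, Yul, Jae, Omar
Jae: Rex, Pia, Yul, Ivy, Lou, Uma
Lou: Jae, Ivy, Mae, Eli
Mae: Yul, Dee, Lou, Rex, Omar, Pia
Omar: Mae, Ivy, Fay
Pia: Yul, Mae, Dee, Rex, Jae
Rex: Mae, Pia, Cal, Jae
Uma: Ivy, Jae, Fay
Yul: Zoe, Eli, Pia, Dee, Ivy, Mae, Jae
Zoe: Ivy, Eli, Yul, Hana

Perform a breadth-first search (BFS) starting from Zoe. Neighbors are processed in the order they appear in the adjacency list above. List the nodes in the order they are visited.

Visit Zoe; enqueue Ivy, Eli, Yul, Hana → queue [Ivy, Eli, Yul, Hana]
Visit Ivy; enqueue Uma, Lou, Dee, Jae, Omar → queue [Eli, Yul, Hana, Uma, Lou, Dee, Jae, Omar]
Visit Eli → queue [Yul, Hana, Uma, Lou, Dee, Jae, Omar]
Visit Yul; enqueue Pia, Mae → queue [Hana, Uma, Lou, Dee, Jae, Omar, Pia, Mae]
Visit Hana → queue [Uma, Lou, Dee, Jae, Omar, Pia, Mae]
Visit Uma; enqueue Fay → queue [Lou, Dee, Jae, Omar, Pia, Mae, Fay]
Visit Lou → queue [Dee, Jae, Omar, Pia, Mae, Fay]
Visit Dee; enqueue Cal → queue [Jae, Omar, Pia, Mae, Fay, Cal]
Visit Jae; enqueue Rex → queue [Omar, Pia, Mae, Fay, Cal, Rex]
Visit Omar → queue [Pia, Mae, Fay, Cal, Rex]
Visit Pia → queue [Mae, Fay, Cal, Rex]
Visit Mae → queue [Fay, Cal, Rex]
Visit Fay → queue [Cal, Rex]
Visit Cal → queue [Rex]
Visit Rex → queue []

Zoe, Ivy, Eli, Yul, Hana, Uma, Lou, Dee, Jae, Omar, Pia, Mae, Fay, Cal, Rex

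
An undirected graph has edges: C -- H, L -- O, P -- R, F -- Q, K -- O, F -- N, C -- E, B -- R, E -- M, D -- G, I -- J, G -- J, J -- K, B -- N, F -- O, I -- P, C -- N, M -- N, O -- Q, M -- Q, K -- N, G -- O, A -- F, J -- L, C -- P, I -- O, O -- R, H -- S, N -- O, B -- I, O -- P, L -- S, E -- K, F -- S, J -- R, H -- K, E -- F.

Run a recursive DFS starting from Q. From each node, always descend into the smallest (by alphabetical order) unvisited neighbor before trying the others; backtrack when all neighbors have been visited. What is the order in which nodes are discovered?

Q, F, A, E, C, H, K, J, G, D, O, I, B, N, M, R, P, L, S

Visit Q
Q → F
F → A
F → E
E → C
C → H
H → K
K → J
J → G
G → D
G → O
O → I
I → B
B → N
N → M
B → R
R → P
O → L
L → S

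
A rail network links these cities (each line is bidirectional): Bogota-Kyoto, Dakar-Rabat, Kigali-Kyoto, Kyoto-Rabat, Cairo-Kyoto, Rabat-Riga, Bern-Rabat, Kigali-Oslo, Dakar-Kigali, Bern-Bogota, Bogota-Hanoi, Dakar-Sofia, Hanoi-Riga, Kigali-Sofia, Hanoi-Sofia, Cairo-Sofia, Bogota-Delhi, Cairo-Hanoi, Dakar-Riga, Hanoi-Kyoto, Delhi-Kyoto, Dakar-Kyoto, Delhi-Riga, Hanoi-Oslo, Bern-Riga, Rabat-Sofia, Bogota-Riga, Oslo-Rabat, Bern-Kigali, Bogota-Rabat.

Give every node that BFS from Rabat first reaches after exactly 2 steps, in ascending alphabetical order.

Level 0: Rabat
Level 1: Bern, Bogota, Dakar, Kyoto, Oslo, Riga, Sofia
Level 2: Cairo, Delhi, Hanoi, Kigali

Cairo, Delhi, Hanoi, Kigali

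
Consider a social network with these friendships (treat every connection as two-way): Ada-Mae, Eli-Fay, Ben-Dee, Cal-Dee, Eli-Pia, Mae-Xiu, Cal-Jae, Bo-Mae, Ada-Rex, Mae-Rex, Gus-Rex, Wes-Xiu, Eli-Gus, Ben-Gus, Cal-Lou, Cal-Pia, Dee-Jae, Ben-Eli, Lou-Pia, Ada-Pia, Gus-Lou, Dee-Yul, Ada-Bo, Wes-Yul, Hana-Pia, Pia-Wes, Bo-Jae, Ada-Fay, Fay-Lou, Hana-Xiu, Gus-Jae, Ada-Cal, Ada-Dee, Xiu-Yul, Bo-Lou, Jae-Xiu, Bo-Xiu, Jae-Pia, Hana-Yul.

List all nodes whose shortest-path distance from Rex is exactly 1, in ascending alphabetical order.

Ada, Gus, Mae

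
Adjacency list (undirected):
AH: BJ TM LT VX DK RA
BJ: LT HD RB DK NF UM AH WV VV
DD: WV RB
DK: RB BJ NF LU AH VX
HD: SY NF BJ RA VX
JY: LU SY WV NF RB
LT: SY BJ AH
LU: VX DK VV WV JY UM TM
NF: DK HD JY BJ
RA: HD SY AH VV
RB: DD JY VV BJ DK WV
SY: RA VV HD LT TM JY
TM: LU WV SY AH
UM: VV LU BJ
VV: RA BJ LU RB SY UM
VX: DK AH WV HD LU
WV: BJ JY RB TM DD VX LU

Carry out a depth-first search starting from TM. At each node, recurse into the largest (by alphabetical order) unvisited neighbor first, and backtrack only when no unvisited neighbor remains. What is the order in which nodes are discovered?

Visit TM
TM → WV
WV → VX
VX → LU
LU → VV
VV → UM
UM → BJ
BJ → RB
RB → JY
JY → SY
SY → RA
RA → HD
HD → NF
NF → DK
DK → AH
AH → LT
RB → DD

TM → WV → VX → LU → VV → UM → BJ → RB → JY → SY → RA → HD → NF → DK → AH → LT → DD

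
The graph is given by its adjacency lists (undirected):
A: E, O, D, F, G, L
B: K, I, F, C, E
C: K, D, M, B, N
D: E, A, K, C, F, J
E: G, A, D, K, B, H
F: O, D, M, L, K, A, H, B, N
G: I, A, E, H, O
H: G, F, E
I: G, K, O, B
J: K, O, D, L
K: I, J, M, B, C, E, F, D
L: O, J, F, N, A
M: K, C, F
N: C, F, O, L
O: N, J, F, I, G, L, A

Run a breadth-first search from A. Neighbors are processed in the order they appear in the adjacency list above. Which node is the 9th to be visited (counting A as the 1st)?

B

Visit A; enqueue E, O, D, F, G, L → queue [E, O, D, F, G, L]
Visit E; enqueue K, B, H → queue [O, D, F, G, L, K, B, H]
Visit O; enqueue N, J, I → queue [D, F, G, L, K, B, H, N, J, I]
Visit D; enqueue C → queue [F, G, L, K, B, H, N, J, I, C]
Visit F; enqueue M → queue [G, L, K, B, H, N, J, I, C, M]
Visit G → queue [L, K, B, H, N, J, I, C, M]
Visit L → queue [K, B, H, N, J, I, C, M]
Visit K → queue [B, H, N, J, I, C, M]
Visit B → queue [H, N, J, I, C, M]
Visit H → queue [N, J, I, C, M]
Visit N → queue [J, I, C, M]
Visit J → queue [I, C, M]
Visit I → queue [C, M]
Visit C → queue [M]
Visit M → queue []

Visit order: A, E, O, D, F, G, L, K, B, H, N, J, I, C, M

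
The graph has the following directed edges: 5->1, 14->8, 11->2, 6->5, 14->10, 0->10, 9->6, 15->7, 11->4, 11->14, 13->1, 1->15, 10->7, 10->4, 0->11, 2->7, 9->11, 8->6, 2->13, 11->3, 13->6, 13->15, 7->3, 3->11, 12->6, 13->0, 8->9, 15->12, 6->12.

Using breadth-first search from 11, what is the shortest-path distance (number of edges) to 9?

Level 0: 11
Level 1: 2, 3, 4, 14
Level 2: 7, 8, 10, 13
Level 3: 0, 1, 6, 9, 15
Level 4: 5, 12
9 first appears at level 3.

3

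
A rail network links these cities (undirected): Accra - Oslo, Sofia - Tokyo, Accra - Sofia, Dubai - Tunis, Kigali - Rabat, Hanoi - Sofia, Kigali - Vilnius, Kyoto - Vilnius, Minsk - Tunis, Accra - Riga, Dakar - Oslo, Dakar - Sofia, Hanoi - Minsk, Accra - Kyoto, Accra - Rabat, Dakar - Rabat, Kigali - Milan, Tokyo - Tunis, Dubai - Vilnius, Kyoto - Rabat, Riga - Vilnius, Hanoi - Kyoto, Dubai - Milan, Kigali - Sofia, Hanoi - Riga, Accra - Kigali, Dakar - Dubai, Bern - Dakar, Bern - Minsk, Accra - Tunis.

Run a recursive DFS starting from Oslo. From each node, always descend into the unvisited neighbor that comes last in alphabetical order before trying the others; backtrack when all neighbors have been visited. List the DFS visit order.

Oslo → Dakar → Sofia → Tokyo → Tunis → Minsk → Hanoi → Riga → Vilnius → Kyoto → Rabat → Kigali → Milan → Dubai → Accra → Bern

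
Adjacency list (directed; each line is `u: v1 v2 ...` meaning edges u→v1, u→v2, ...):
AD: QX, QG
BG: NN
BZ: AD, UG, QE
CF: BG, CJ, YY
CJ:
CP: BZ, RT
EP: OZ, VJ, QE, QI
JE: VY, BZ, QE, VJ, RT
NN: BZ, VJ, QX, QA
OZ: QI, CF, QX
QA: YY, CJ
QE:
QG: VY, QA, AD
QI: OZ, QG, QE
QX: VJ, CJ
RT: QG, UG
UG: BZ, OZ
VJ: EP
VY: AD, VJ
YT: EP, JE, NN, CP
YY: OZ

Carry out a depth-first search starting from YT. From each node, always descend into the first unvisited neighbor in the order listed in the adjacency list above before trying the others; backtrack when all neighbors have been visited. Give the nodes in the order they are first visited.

Visit YT
YT → EP
EP → OZ
OZ → QI
QI → QG
QG → VY
VY → AD
AD → QX
QX → VJ
QX → CJ
QG → QA
QA → YY
QI → QE
OZ → CF
CF → BG
BG → NN
NN → BZ
BZ → UG
YT → JE
JE → RT
YT → CP

YT -> EP -> OZ -> QI -> QG -> VY -> AD -> QX -> VJ -> CJ -> QA -> YY -> QE -> CF -> BG -> NN -> BZ -> UG -> JE -> RT -> CP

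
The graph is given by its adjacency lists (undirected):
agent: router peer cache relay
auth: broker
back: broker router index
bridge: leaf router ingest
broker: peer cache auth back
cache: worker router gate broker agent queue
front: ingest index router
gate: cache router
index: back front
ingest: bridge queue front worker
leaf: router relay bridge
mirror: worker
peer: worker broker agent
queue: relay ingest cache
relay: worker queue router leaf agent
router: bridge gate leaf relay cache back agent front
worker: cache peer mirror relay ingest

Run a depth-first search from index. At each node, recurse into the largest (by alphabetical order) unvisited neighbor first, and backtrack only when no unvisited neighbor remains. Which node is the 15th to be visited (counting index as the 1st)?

back

Visit index
index → front
front → router
router → relay
relay → worker
worker → peer
peer → broker
broker → cache
cache → queue
queue → ingest
ingest → bridge
bridge → leaf
cache → gate
cache → agent
broker → back
broker → auth
worker → mirror

Visit order: index, front, router, relay, worker, peer, broker, cache, queue, ingest, bridge, leaf, gate, agent, back, auth, mirror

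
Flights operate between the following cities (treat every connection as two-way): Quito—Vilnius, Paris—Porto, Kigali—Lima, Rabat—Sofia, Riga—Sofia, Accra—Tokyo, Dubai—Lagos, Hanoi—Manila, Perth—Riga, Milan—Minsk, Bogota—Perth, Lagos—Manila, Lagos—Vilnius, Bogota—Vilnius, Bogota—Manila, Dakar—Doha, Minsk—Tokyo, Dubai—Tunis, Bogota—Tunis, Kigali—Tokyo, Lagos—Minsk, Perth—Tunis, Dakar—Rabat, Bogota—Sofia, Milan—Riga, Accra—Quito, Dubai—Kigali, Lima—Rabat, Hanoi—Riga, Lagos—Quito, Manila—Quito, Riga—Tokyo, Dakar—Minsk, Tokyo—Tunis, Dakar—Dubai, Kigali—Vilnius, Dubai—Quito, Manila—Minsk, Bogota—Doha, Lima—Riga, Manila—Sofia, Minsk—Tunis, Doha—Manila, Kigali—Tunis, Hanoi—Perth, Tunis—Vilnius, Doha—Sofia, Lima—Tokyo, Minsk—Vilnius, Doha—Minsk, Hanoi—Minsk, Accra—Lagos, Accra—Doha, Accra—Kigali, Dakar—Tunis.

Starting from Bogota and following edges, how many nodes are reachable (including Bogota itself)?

20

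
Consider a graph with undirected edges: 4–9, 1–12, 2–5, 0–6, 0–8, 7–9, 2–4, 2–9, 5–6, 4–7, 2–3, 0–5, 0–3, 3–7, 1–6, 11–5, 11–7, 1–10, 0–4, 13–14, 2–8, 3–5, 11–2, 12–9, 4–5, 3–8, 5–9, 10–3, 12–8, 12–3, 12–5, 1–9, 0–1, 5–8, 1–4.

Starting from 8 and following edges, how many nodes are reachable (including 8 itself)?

13

BFS from 8 visits: 8, 12, 5, 3, 2, 0, 9, 1, 11, 6, 4, 10, 7
Reachable nodes: 13 of 15 total.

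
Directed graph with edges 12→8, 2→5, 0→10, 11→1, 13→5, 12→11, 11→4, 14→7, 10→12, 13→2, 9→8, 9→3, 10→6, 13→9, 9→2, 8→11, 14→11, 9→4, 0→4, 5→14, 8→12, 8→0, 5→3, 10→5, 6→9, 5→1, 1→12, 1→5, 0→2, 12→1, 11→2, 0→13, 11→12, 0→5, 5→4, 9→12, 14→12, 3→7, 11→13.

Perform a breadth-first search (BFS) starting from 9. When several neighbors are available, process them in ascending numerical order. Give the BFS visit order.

9 2 3 4 8 12 5 7 0 11 1 14 10 13 6

Visit 9; enqueue 2, 3, 4, 8, 12 → queue [2, 3, 4, 8, 12]
Visit 2; enqueue 5 → queue [3, 4, 8, 12, 5]
Visit 3; enqueue 7 → queue [4, 8, 12, 5, 7]
Visit 4 → queue [8, 12, 5, 7]
Visit 8; enqueue 0, 11 → queue [12, 5, 7, 0, 11]
Visit 12; enqueue 1 → queue [5, 7, 0, 11, 1]
Visit 5; enqueue 14 → queue [7, 0, 11, 1, 14]
Visit 7 → queue [0, 11, 1, 14]
Visit 0; enqueue 10, 13 → queue [11, 1, 14, 10, 13]
Visit 11 → queue [1, 14, 10, 13]
Visit 1 → queue [14, 10, 13]
Visit 14 → queue [10, 13]
Visit 10; enqueue 6 → queue [13, 6]
Visit 13 → queue [6]
Visit 6 → queue []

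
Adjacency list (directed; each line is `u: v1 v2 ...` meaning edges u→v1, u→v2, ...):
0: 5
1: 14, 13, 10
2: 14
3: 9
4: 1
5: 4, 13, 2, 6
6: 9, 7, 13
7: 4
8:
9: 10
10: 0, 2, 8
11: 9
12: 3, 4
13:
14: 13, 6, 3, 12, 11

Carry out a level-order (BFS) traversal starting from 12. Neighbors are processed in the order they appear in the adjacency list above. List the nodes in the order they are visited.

12 -> 3 -> 4 -> 9 -> 1 -> 10 -> 14 -> 13 -> 0 -> 2 -> 8 -> 6 -> 11 -> 5 -> 7

Visit 12; enqueue 3, 4 → queue [3, 4]
Visit 3; enqueue 9 → queue [4, 9]
Visit 4; enqueue 1 → queue [9, 1]
Visit 9; enqueue 10 → queue [1, 10]
Visit 1; enqueue 14, 13 → queue [10, 14, 13]
Visit 10; enqueue 0, 2, 8 → queue [14, 13, 0, 2, 8]
Visit 14; enqueue 6, 11 → queue [13, 0, 2, 8, 6, 11]
Visit 13 → queue [0, 2, 8, 6, 11]
Visit 0; enqueue 5 → queue [2, 8, 6, 11, 5]
Visit 2 → queue [8, 6, 11, 5]
Visit 8 → queue [6, 11, 5]
Visit 6; enqueue 7 → queue [11, 5, 7]
Visit 11 → queue [5, 7]
Visit 5 → queue [7]
Visit 7 → queue []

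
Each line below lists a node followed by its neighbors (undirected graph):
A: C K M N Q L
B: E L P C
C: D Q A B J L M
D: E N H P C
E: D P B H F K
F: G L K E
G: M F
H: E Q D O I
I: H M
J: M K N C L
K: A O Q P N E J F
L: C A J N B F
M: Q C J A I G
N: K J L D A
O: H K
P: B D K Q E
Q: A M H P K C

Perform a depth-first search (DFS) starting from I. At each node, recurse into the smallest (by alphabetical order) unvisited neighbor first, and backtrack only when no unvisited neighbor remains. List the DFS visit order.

Visit I
I → H
H → D
D → C
C → A
A → K
K → E
E → B
B → L
L → F
F → G
G → M
M → J
J → N
M → Q
Q → P
K → O

I → H → D → C → A → K → E → B → L → F → G → M → J → N → Q → P → O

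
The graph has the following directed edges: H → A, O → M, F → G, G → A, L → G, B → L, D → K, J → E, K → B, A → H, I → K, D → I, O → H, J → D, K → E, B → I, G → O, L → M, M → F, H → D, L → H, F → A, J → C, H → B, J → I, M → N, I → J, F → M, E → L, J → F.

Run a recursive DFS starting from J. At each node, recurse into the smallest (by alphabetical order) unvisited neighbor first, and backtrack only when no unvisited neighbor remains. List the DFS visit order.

Visit J
J → C
J → D
D → I
I → K
K → B
B → L
L → G
G → A
A → H
G → O
O → M
M → F
M → N
K → E

J C D I K B L G A H O M F N E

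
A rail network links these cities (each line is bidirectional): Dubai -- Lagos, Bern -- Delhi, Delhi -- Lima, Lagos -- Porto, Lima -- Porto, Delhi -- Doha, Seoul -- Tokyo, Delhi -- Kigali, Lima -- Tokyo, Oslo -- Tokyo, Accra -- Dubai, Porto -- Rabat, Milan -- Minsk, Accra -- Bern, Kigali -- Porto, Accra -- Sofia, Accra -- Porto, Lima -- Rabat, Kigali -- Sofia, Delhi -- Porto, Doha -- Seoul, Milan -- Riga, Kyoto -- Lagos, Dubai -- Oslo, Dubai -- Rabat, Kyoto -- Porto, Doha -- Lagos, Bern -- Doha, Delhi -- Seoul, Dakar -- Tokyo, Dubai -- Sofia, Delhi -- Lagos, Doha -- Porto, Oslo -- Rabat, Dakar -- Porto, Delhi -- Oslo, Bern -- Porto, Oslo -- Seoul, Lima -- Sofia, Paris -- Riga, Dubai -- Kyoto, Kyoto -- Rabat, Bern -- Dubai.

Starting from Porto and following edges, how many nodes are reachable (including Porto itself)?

BFS from Porto visits: Porto, Rabat, Lima, Lagos, Kyoto, Kigali, Doha, Delhi, Dakar, Bern, Accra, Oslo, Dubai, Tokyo, Sofia, Seoul
Reachable nodes: 16 of 20 total.

16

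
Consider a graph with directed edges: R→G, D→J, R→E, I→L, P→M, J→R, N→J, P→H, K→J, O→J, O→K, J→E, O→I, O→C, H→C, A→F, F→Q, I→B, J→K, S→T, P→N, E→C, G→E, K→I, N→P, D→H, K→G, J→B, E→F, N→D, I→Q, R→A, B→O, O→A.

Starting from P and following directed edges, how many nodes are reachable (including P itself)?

18

BFS from P visits: P, N, M, H, J, D, C, R, K, E, B, G, A, I, F, O, Q, L
Reachable nodes: 18 of 20 total.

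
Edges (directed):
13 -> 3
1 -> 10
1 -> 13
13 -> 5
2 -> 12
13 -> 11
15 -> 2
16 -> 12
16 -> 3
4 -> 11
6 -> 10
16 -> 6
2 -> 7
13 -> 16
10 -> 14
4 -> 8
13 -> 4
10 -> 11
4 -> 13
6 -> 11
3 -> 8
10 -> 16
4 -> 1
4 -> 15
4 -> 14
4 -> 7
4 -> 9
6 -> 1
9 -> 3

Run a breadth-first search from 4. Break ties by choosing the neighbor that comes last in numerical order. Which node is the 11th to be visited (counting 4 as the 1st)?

Visit 4; enqueue 15, 14, 13, 11, 9, 8, 7, 1 → queue [15, 14, 13, 11, 9, 8, 7, 1]
Visit 15; enqueue 2 → queue [14, 13, 11, 9, 8, 7, 1, 2]
Visit 14 → queue [13, 11, 9, 8, 7, 1, 2]
Visit 13; enqueue 16, 5, 3 → queue [11, 9, 8, 7, 1, 2, 16, 5, 3]
Visit 11 → queue [9, 8, 7, 1, 2, 16, 5, 3]
Visit 9 → queue [8, 7, 1, 2, 16, 5, 3]
Visit 8 → queue [7, 1, 2, 16, 5, 3]
Visit 7 → queue [1, 2, 16, 5, 3]
Visit 1; enqueue 10 → queue [2, 16, 5, 3, 10]
Visit 2; enqueue 12 → queue [16, 5, 3, 10, 12]
Visit 16; enqueue 6 → queue [5, 3, 10, 12, 6]
Visit 5 → queue [3, 10, 12, 6]
Visit 3 → queue [10, 12, 6]
Visit 10 → queue [12, 6]
Visit 12 → queue [6]
Visit 6 → queue []

Visit order: 4, 15, 14, 13, 11, 9, 8, 7, 1, 2, 16, 5, 3, 10, 12, 6

16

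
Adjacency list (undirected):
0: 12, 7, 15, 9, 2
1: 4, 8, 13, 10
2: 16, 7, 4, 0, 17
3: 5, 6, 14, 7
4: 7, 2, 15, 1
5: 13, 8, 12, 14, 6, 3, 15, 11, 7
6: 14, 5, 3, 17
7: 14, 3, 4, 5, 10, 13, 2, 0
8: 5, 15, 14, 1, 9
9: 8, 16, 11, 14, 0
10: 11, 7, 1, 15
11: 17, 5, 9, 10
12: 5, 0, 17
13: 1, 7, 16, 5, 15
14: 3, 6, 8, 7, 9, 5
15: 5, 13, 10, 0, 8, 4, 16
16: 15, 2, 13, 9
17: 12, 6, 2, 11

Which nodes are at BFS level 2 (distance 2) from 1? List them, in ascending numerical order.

2, 5, 7, 9, 11, 14, 15, 16

Level 0: 1
Level 1: 4, 8, 10, 13
Level 2: 2, 5, 7, 9, 11, 14, 15, 16
Level 3: 0, 3, 6, 12, 17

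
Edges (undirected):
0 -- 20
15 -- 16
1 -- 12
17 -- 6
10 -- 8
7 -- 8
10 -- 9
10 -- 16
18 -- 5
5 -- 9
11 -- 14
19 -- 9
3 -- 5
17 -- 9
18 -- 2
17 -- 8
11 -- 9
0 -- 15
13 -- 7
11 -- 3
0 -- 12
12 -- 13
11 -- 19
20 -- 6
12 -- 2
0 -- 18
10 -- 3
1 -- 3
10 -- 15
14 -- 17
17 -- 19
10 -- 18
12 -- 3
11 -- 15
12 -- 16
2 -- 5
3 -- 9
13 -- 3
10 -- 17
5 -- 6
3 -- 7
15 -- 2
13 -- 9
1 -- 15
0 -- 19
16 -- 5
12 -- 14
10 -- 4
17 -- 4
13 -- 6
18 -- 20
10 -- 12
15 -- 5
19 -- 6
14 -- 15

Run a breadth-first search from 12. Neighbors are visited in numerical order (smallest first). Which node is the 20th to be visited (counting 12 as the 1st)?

Visit 12; enqueue 0, 1, 2, 3, 10, 13, 14, 16 → queue [0, 1, 2, 3, 10, 13, 14, 16]
Visit 0; enqueue 15, 18, 19, 20 → queue [1, 2, 3, 10, 13, 14, 16, 15, 18, 19, 20]
Visit 1 → queue [2, 3, 10, 13, 14, 16, 15, 18, 19, 20]
Visit 2; enqueue 5 → queue [3, 10, 13, 14, 16, 15, 18, 19, 20, 5]
Visit 3; enqueue 7, 9, 11 → queue [10, 13, 14, 16, 15, 18, 19, 20, 5, 7, 9, 11]
Visit 10; enqueue 4, 8, 17 → queue [13, 14, 16, 15, 18, 19, 20, 5, 7, 9, 11, 4, 8, 17]
Visit 13; enqueue 6 → queue [14, 16, 15, 18, 19, 20, 5, 7, 9, 11, 4, 8, 17, 6]
Visit 14 → queue [16, 15, 18, 19, 20, 5, 7, 9, 11, 4, 8, 17, 6]
Visit 16 → queue [15, 18, 19, 20, 5, 7, 9, 11, 4, 8, 17, 6]
Visit 15 → queue [18, 19, 20, 5, 7, 9, 11, 4, 8, 17, 6]
Visit 18 → queue [19, 20, 5, 7, 9, 11, 4, 8, 17, 6]
Visit 19 → queue [20, 5, 7, 9, 11, 4, 8, 17, 6]
Visit 20 → queue [5, 7, 9, 11, 4, 8, 17, 6]
Visit 5 → queue [7, 9, 11, 4, 8, 17, 6]
Visit 7 → queue [9, 11, 4, 8, 17, 6]
Visit 9 → queue [11, 4, 8, 17, 6]
Visit 11 → queue [4, 8, 17, 6]
Visit 4 → queue [8, 17, 6]
Visit 8 → queue [17, 6]
Visit 17 → queue [6]
Visit 6 → queue []

Visit order: 12, 0, 1, 2, 3, 10, 13, 14, 16, 15, 18, 19, 20, 5, 7, 9, 11, 4, 8, 17, 6

17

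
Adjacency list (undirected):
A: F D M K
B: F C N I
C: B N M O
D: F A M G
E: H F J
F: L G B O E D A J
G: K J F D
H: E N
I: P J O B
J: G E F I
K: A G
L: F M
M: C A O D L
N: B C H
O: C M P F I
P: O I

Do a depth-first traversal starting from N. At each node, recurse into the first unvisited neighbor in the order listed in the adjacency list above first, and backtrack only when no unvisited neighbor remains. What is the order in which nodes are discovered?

Visit N
N → B
B → F
F → L
L → M
M → C
C → O
O → P
P → I
I → J
J → G
G → K
K → A
A → D
J → E
E → H

N → B → F → L → M → C → O → P → I → J → G → K → A → D → E → H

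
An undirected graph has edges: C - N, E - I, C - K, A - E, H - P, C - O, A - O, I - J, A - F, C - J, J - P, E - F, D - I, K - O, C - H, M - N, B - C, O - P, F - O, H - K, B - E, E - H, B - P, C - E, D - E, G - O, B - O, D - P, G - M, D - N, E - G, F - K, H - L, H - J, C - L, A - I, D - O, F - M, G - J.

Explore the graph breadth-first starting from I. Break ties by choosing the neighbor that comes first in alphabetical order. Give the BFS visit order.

I, A, D, E, J, F, O, N, P, B, C, G, H, K, M, L

Visit I; enqueue A, D, E, J → queue [A, D, E, J]
Visit A; enqueue F, O → queue [D, E, J, F, O]
Visit D; enqueue N, P → queue [E, J, F, O, N, P]
Visit E; enqueue B, C, G, H → queue [J, F, O, N, P, B, C, G, H]
Visit J → queue [F, O, N, P, B, C, G, H]
Visit F; enqueue K, M → queue [O, N, P, B, C, G, H, K, M]
Visit O → queue [N, P, B, C, G, H, K, M]
Visit N → queue [P, B, C, G, H, K, M]
Visit P → queue [B, C, G, H, K, M]
Visit B → queue [C, G, H, K, M]
Visit C; enqueue L → queue [G, H, K, M, L]
Visit G → queue [H, K, M, L]
Visit H → queue [K, M, L]
Visit K → queue [M, L]
Visit M → queue [L]
Visit L → queue []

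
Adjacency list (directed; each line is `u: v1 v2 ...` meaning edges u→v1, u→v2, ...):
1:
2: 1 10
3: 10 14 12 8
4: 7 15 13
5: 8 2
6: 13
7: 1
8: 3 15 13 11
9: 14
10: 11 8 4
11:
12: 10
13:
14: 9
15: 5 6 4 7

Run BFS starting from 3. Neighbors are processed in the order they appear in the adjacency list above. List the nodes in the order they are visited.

Visit 3; enqueue 10, 14, 12, 8 → queue [10, 14, 12, 8]
Visit 10; enqueue 11, 4 → queue [14, 12, 8, 11, 4]
Visit 14; enqueue 9 → queue [12, 8, 11, 4, 9]
Visit 12 → queue [8, 11, 4, 9]
Visit 8; enqueue 15, 13 → queue [11, 4, 9, 15, 13]
Visit 11 → queue [4, 9, 15, 13]
Visit 4; enqueue 7 → queue [9, 15, 13, 7]
Visit 9 → queue [15, 13, 7]
Visit 15; enqueue 5, 6 → queue [13, 7, 5, 6]
Visit 13 → queue [7, 5, 6]
Visit 7; enqueue 1 → queue [5, 6, 1]
Visit 5; enqueue 2 → queue [6, 1, 2]
Visit 6 → queue [1, 2]
Visit 1 → queue [2]
Visit 2 → queue []

3, 10, 14, 12, 8, 11, 4, 9, 15, 13, 7, 5, 6, 1, 2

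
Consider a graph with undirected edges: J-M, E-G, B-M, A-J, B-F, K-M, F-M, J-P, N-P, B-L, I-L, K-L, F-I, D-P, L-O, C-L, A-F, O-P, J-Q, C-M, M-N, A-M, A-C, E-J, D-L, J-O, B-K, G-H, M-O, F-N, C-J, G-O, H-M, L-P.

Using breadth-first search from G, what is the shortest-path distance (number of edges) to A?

Level 0: G
Level 1: E, H, O
Level 2: J, L, M, P
Level 3: A, B, C, D, F, I, K, N, Q
A first appears at level 3.

3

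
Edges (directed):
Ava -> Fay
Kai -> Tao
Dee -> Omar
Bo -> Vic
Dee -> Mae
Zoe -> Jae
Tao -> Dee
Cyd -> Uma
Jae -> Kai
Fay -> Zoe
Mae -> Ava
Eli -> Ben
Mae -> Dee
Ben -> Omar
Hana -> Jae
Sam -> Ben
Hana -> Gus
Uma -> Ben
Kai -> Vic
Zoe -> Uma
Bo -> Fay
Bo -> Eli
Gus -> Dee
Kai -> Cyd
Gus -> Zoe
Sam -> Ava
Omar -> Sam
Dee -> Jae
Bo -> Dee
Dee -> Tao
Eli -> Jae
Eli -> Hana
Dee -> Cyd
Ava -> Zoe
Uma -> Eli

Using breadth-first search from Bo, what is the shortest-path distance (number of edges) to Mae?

Level 0: Bo
Level 1: Dee, Eli, Fay, Vic
Level 2: Ben, Cyd, Hana, Jae, Mae, Omar, Tao, Zoe
Level 3: Ava, Gus, Kai, Sam, Uma
Mae first appears at level 2.

2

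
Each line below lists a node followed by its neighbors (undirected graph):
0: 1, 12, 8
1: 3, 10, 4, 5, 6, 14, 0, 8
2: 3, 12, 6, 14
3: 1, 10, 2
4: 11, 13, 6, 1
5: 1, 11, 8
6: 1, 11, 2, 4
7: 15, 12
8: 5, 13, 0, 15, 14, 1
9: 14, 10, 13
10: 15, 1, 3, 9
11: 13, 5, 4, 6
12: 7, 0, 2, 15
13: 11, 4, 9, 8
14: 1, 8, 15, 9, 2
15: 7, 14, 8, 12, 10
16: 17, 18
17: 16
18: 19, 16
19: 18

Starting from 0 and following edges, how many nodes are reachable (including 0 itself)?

16

BFS from 0 visits: 0, 1, 12, 8, 3, 10, 4, 5, 6, 14, 7, 2, 15, 13, 9, 11
Reachable nodes: 16 of 20 total.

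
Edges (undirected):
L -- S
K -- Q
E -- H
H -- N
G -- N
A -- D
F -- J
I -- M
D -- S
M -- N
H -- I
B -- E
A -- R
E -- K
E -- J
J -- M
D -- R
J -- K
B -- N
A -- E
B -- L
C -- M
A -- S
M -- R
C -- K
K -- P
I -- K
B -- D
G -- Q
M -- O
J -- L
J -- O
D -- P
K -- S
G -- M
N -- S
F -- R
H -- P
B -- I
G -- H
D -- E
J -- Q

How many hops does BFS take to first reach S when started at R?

2

Level 0: R
Level 1: A, D, F, M
Level 2: B, C, E, G, I, J, N, O, P, S
Level 3: H, K, L, Q
S first appears at level 2.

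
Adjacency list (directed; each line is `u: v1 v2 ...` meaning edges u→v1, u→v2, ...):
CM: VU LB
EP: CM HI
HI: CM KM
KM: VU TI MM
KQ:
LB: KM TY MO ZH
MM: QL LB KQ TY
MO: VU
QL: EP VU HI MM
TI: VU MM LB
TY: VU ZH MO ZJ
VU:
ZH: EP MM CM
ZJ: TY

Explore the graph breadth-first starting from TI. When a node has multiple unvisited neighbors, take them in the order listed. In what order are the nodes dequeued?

TI → VU → MM → LB → QL → KQ → TY → KM → MO → ZH → EP → HI → ZJ → CM

Visit TI; enqueue VU, MM, LB → queue [VU, MM, LB]
Visit VU → queue [MM, LB]
Visit MM; enqueue QL, KQ, TY → queue [LB, QL, KQ, TY]
Visit LB; enqueue KM, MO, ZH → queue [QL, KQ, TY, KM, MO, ZH]
Visit QL; enqueue EP, HI → queue [KQ, TY, KM, MO, ZH, EP, HI]
Visit KQ → queue [TY, KM, MO, ZH, EP, HI]
Visit TY; enqueue ZJ → queue [KM, MO, ZH, EP, HI, ZJ]
Visit KM → queue [MO, ZH, EP, HI, ZJ]
Visit MO → queue [ZH, EP, HI, ZJ]
Visit ZH; enqueue CM → queue [EP, HI, ZJ, CM]
Visit EP → queue [HI, ZJ, CM]
Visit HI → queue [ZJ, CM]
Visit ZJ → queue [CM]
Visit CM → queue []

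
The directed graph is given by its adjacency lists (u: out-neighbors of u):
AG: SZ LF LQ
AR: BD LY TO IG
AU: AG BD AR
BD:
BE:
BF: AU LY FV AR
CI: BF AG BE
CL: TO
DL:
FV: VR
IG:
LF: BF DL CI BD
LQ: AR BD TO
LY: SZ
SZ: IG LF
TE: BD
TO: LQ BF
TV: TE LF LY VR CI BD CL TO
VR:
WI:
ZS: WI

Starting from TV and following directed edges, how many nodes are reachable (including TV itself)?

19

BFS from TV visits: TV, BD, CI, CL, LF, LY, TE, TO, VR, AG, BE, BF, DL, SZ, LQ, AR, AU, FV, IG
Reachable nodes: 19 of 21 total.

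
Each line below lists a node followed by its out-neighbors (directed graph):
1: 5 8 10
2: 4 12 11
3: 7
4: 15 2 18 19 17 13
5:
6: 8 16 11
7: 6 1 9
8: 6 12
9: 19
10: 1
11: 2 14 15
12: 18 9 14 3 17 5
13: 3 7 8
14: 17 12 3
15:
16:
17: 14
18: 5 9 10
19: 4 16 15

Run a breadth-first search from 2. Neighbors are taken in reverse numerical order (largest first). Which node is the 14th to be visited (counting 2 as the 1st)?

10

Visit 2; enqueue 12, 11, 4 → queue [12, 11, 4]
Visit 12; enqueue 18, 17, 14, 9, 5, 3 → queue [11, 4, 18, 17, 14, 9, 5, 3]
Visit 11; enqueue 15 → queue [4, 18, 17, 14, 9, 5, 3, 15]
Visit 4; enqueue 19, 13 → queue [18, 17, 14, 9, 5, 3, 15, 19, 13]
Visit 18; enqueue 10 → queue [17, 14, 9, 5, 3, 15, 19, 13, 10]
Visit 17 → queue [14, 9, 5, 3, 15, 19, 13, 10]
Visit 14 → queue [9, 5, 3, 15, 19, 13, 10]
Visit 9 → queue [5, 3, 15, 19, 13, 10]
Visit 5 → queue [3, 15, 19, 13, 10]
Visit 3; enqueue 7 → queue [15, 19, 13, 10, 7]
Visit 15 → queue [19, 13, 10, 7]
Visit 19; enqueue 16 → queue [13, 10, 7, 16]
Visit 13; enqueue 8 → queue [10, 7, 16, 8]
Visit 10; enqueue 1 → queue [7, 16, 8, 1]
Visit 7; enqueue 6 → queue [16, 8, 1, 6]
Visit 16 → queue [8, 1, 6]
Visit 8 → queue [1, 6]
Visit 1 → queue [6]
Visit 6 → queue []

Visit order: 2, 12, 11, 4, 18, 17, 14, 9, 5, 3, 15, 19, 13, 10, 7, 16, 8, 1, 6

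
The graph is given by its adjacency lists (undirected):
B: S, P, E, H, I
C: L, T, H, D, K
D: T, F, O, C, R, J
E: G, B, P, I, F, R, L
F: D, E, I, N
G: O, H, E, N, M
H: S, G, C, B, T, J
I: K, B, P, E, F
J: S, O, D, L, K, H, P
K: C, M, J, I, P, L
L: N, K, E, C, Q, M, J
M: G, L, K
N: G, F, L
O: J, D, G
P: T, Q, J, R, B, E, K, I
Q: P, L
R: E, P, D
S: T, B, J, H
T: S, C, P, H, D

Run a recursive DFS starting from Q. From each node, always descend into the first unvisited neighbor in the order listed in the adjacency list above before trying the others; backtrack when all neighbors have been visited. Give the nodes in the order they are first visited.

Q -> P -> T -> S -> B -> E -> G -> O -> J -> D -> F -> I -> K -> C -> L -> N -> M -> H -> R

Visit Q
Q → P
P → T
T → S
S → B
B → E
E → G
G → O
O → J
J → D
D → F
F → I
I → K
K → C
C → L
L → N
L → M
C → H
D → R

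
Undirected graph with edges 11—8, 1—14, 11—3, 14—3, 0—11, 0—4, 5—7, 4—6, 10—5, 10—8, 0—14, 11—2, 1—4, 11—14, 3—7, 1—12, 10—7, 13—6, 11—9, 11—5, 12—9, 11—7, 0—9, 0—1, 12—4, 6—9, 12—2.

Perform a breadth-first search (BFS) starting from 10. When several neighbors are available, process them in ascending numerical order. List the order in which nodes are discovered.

Visit 10; enqueue 5, 7, 8 → queue [5, 7, 8]
Visit 5; enqueue 11 → queue [7, 8, 11]
Visit 7; enqueue 3 → queue [8, 11, 3]
Visit 8 → queue [11, 3]
Visit 11; enqueue 0, 2, 9, 14 → queue [3, 0, 2, 9, 14]
Visit 3 → queue [0, 2, 9, 14]
Visit 0; enqueue 1, 4 → queue [2, 9, 14, 1, 4]
Visit 2; enqueue 12 → queue [9, 14, 1, 4, 12]
Visit 9; enqueue 6 → queue [14, 1, 4, 12, 6]
Visit 14 → queue [1, 4, 12, 6]
Visit 1 → queue [4, 12, 6]
Visit 4 → queue [12, 6]
Visit 12 → queue [6]
Visit 6; enqueue 13 → queue [13]
Visit 13 → queue []

10 → 5 → 7 → 8 → 11 → 3 → 0 → 2 → 9 → 14 → 1 → 4 → 12 → 6 → 13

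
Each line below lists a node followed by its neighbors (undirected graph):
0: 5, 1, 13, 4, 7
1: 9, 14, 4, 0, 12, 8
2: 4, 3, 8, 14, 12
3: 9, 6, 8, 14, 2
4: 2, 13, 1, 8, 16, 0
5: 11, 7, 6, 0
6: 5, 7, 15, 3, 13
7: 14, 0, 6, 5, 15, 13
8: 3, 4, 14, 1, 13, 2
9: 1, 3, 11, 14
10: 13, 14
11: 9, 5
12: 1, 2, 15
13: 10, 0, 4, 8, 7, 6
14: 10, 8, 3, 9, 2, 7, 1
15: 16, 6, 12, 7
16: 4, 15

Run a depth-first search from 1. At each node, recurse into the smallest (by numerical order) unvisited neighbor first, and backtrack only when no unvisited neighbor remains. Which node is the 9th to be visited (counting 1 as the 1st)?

13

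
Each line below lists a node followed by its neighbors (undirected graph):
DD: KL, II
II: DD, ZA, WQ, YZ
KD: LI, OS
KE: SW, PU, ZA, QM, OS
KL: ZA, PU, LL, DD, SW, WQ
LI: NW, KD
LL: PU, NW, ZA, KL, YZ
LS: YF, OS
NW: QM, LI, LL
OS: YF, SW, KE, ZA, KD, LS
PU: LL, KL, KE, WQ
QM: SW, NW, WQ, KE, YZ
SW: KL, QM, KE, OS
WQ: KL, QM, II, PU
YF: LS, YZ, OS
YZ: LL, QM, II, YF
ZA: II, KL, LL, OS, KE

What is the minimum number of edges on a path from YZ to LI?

3

Level 0: YZ
Level 1: II, LL, QM, YF
Level 2: DD, KE, KL, LS, NW, OS, PU, SW, WQ, ZA
Level 3: KD, LI
LI first appears at level 3.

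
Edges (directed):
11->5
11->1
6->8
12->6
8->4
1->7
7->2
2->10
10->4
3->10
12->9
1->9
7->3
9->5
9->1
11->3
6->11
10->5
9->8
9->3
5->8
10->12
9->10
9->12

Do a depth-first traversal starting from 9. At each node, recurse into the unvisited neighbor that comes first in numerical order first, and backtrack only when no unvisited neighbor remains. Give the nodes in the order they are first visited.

Visit 9
9 → 1
1 → 7
7 → 2
2 → 10
10 → 4
10 → 5
5 → 8
10 → 12
12 → 6
6 → 11
11 → 3

9 → 1 → 7 → 2 → 10 → 4 → 5 → 8 → 12 → 6 → 11 → 3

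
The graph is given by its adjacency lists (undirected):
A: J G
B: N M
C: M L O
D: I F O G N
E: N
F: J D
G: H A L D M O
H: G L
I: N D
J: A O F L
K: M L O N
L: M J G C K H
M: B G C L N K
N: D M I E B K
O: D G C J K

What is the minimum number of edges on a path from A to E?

4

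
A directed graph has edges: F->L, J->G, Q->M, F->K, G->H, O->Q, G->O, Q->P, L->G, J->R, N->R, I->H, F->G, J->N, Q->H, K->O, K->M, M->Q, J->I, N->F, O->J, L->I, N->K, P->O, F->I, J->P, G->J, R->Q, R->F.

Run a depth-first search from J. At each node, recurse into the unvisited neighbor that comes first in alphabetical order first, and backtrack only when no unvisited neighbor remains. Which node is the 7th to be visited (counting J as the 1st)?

P

Visit J
J → G
G → H
G → O
O → Q
Q → M
Q → P
J → I
J → N
N → F
F → K
F → L
N → R

Visit order: J, G, H, O, Q, M, P, I, N, F, K, L, R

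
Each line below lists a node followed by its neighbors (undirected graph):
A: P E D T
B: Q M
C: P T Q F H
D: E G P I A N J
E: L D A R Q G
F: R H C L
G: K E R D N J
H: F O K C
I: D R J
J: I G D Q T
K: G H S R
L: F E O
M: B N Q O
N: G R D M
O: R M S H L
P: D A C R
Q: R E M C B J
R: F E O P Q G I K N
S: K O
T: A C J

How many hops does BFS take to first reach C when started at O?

2

Level 0: O
Level 1: H, L, M, R, S
Level 2: B, C, E, F, G, I, K, N, P, Q
Level 3: A, D, J, T
C first appears at level 2.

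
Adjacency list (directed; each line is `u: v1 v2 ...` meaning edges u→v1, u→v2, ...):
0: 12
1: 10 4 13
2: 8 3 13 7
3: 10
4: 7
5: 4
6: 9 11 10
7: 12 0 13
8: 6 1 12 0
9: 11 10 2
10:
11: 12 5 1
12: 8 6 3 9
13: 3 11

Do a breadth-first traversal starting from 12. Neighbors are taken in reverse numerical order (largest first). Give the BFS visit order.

Visit 12; enqueue 9, 8, 6, 3 → queue [9, 8, 6, 3]
Visit 9; enqueue 11, 10, 2 → queue [8, 6, 3, 11, 10, 2]
Visit 8; enqueue 1, 0 → queue [6, 3, 11, 10, 2, 1, 0]
Visit 6 → queue [3, 11, 10, 2, 1, 0]
Visit 3 → queue [11, 10, 2, 1, 0]
Visit 11; enqueue 5 → queue [10, 2, 1, 0, 5]
Visit 10 → queue [2, 1, 0, 5]
Visit 2; enqueue 13, 7 → queue [1, 0, 5, 13, 7]
Visit 1; enqueue 4 → queue [0, 5, 13, 7, 4]
Visit 0 → queue [5, 13, 7, 4]
Visit 5 → queue [13, 7, 4]
Visit 13 → queue [7, 4]
Visit 7 → queue [4]
Visit 4 → queue []

12, 9, 8, 6, 3, 11, 10, 2, 1, 0, 5, 13, 7, 4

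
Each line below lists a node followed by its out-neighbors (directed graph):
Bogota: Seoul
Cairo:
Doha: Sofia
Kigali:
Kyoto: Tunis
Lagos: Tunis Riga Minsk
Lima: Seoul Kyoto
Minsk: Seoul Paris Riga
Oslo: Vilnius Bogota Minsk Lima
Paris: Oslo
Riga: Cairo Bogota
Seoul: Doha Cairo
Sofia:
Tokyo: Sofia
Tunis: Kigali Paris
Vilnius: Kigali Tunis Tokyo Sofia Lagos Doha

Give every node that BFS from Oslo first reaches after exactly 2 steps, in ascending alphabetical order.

Level 0: Oslo
Level 1: Bogota, Lima, Minsk, Vilnius
Level 2: Doha, Kigali, Kyoto, Lagos, Paris, Riga, Seoul, Sofia, Tokyo, Tunis
Level 3: Cairo

Doha, Kigali, Kyoto, Lagos, Paris, Riga, Seoul, Sofia, Tokyo, Tunis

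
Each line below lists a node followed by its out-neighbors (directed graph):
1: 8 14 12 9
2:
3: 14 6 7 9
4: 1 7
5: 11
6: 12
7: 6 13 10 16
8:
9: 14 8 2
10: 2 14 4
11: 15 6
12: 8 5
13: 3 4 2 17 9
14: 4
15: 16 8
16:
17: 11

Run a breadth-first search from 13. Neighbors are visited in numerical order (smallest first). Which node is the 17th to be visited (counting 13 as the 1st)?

5

Visit 13; enqueue 2, 3, 4, 9, 17 → queue [2, 3, 4, 9, 17]
Visit 2 → queue [3, 4, 9, 17]
Visit 3; enqueue 6, 7, 14 → queue [4, 9, 17, 6, 7, 14]
Visit 4; enqueue 1 → queue [9, 17, 6, 7, 14, 1]
Visit 9; enqueue 8 → queue [17, 6, 7, 14, 1, 8]
Visit 17; enqueue 11 → queue [6, 7, 14, 1, 8, 11]
Visit 6; enqueue 12 → queue [7, 14, 1, 8, 11, 12]
Visit 7; enqueue 10, 16 → queue [14, 1, 8, 11, 12, 10, 16]
Visit 14 → queue [1, 8, 11, 12, 10, 16]
Visit 1 → queue [8, 11, 12, 10, 16]
Visit 8 → queue [11, 12, 10, 16]
Visit 11; enqueue 15 → queue [12, 10, 16, 15]
Visit 12; enqueue 5 → queue [10, 16, 15, 5]
Visit 10 → queue [16, 15, 5]
Visit 16 → queue [15, 5]
Visit 15 → queue [5]
Visit 5 → queue []

Visit order: 13, 2, 3, 4, 9, 17, 6, 7, 14, 1, 8, 11, 12, 10, 16, 15, 5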